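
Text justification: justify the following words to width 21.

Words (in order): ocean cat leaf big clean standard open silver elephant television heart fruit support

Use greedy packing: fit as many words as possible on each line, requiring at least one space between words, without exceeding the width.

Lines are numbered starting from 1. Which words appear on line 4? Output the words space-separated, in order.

Line 1: ['ocean', 'cat', 'leaf', 'big'] (min_width=18, slack=3)
Line 2: ['clean', 'standard', 'open'] (min_width=19, slack=2)
Line 3: ['silver', 'elephant'] (min_width=15, slack=6)
Line 4: ['television', 'heart'] (min_width=16, slack=5)
Line 5: ['fruit', 'support'] (min_width=13, slack=8)

Answer: television heart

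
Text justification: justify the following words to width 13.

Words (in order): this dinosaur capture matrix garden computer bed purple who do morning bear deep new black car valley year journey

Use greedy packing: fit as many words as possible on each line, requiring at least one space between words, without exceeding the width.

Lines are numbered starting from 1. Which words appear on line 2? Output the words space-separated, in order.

Line 1: ['this', 'dinosaur'] (min_width=13, slack=0)
Line 2: ['capture'] (min_width=7, slack=6)
Line 3: ['matrix', 'garden'] (min_width=13, slack=0)
Line 4: ['computer', 'bed'] (min_width=12, slack=1)
Line 5: ['purple', 'who', 'do'] (min_width=13, slack=0)
Line 6: ['morning', 'bear'] (min_width=12, slack=1)
Line 7: ['deep', 'new'] (min_width=8, slack=5)
Line 8: ['black', 'car'] (min_width=9, slack=4)
Line 9: ['valley', 'year'] (min_width=11, slack=2)
Line 10: ['journey'] (min_width=7, slack=6)

Answer: capture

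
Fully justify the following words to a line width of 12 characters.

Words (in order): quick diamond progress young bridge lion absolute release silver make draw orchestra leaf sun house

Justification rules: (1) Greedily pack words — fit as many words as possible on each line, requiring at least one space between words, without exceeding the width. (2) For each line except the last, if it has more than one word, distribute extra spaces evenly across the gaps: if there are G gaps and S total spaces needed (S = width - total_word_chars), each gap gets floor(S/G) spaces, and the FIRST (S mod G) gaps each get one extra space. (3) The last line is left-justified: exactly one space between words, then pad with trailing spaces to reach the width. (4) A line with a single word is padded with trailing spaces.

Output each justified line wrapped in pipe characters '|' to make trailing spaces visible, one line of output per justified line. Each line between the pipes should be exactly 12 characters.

Answer: |quick       |
|diamond     |
|progress    |
|young bridge|
|lion        |
|absolute    |
|release     |
|silver  make|
|draw        |
|orchestra   |
|leaf     sun|
|house       |

Derivation:
Line 1: ['quick'] (min_width=5, slack=7)
Line 2: ['diamond'] (min_width=7, slack=5)
Line 3: ['progress'] (min_width=8, slack=4)
Line 4: ['young', 'bridge'] (min_width=12, slack=0)
Line 5: ['lion'] (min_width=4, slack=8)
Line 6: ['absolute'] (min_width=8, slack=4)
Line 7: ['release'] (min_width=7, slack=5)
Line 8: ['silver', 'make'] (min_width=11, slack=1)
Line 9: ['draw'] (min_width=4, slack=8)
Line 10: ['orchestra'] (min_width=9, slack=3)
Line 11: ['leaf', 'sun'] (min_width=8, slack=4)
Line 12: ['house'] (min_width=5, slack=7)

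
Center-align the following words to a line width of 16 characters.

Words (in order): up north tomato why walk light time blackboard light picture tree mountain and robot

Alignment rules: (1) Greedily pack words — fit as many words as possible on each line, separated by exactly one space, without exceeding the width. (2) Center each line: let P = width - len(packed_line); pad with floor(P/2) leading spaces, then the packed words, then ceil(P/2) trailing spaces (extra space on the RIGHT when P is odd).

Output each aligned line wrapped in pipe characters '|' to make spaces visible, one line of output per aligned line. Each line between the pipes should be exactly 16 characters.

Line 1: ['up', 'north', 'tomato'] (min_width=15, slack=1)
Line 2: ['why', 'walk', 'light'] (min_width=14, slack=2)
Line 3: ['time', 'blackboard'] (min_width=15, slack=1)
Line 4: ['light', 'picture'] (min_width=13, slack=3)
Line 5: ['tree', 'mountain'] (min_width=13, slack=3)
Line 6: ['and', 'robot'] (min_width=9, slack=7)

Answer: |up north tomato |
| why walk light |
|time blackboard |
| light picture  |
| tree mountain  |
|   and robot    |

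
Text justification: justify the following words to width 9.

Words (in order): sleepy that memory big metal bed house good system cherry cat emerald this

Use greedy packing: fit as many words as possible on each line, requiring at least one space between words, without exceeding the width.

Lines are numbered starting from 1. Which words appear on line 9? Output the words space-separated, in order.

Answer: cat

Derivation:
Line 1: ['sleepy'] (min_width=6, slack=3)
Line 2: ['that'] (min_width=4, slack=5)
Line 3: ['memory'] (min_width=6, slack=3)
Line 4: ['big', 'metal'] (min_width=9, slack=0)
Line 5: ['bed', 'house'] (min_width=9, slack=0)
Line 6: ['good'] (min_width=4, slack=5)
Line 7: ['system'] (min_width=6, slack=3)
Line 8: ['cherry'] (min_width=6, slack=3)
Line 9: ['cat'] (min_width=3, slack=6)
Line 10: ['emerald'] (min_width=7, slack=2)
Line 11: ['this'] (min_width=4, slack=5)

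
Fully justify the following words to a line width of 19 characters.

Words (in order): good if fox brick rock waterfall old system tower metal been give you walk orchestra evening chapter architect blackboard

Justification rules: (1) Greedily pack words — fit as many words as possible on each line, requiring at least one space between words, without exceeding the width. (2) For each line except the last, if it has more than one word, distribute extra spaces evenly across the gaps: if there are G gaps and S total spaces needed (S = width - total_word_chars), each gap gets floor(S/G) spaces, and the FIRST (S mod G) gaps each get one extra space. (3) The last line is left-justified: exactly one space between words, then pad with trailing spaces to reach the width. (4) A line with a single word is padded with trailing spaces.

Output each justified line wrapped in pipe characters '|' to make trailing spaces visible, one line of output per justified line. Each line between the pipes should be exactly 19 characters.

Answer: |good  if  fox brick|
|rock  waterfall old|
|system  tower metal|
|been  give you walk|
|orchestra   evening|
|chapter   architect|
|blackboard         |

Derivation:
Line 1: ['good', 'if', 'fox', 'brick'] (min_width=17, slack=2)
Line 2: ['rock', 'waterfall', 'old'] (min_width=18, slack=1)
Line 3: ['system', 'tower', 'metal'] (min_width=18, slack=1)
Line 4: ['been', 'give', 'you', 'walk'] (min_width=18, slack=1)
Line 5: ['orchestra', 'evening'] (min_width=17, slack=2)
Line 6: ['chapter', 'architect'] (min_width=17, slack=2)
Line 7: ['blackboard'] (min_width=10, slack=9)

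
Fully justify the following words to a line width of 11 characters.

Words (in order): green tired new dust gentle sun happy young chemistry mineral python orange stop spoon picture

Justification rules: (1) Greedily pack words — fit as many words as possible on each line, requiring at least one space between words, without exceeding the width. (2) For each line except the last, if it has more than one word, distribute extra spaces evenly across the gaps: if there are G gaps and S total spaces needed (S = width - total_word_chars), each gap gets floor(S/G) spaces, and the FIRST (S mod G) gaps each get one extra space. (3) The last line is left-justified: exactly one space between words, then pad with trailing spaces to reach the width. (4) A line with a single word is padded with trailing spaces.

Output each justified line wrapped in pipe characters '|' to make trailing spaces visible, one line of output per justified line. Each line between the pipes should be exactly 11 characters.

Answer: |green tired|
|new    dust|
|gentle  sun|
|happy young|
|chemistry  |
|mineral    |
|python     |
|orange stop|
|spoon      |
|picture    |

Derivation:
Line 1: ['green', 'tired'] (min_width=11, slack=0)
Line 2: ['new', 'dust'] (min_width=8, slack=3)
Line 3: ['gentle', 'sun'] (min_width=10, slack=1)
Line 4: ['happy', 'young'] (min_width=11, slack=0)
Line 5: ['chemistry'] (min_width=9, slack=2)
Line 6: ['mineral'] (min_width=7, slack=4)
Line 7: ['python'] (min_width=6, slack=5)
Line 8: ['orange', 'stop'] (min_width=11, slack=0)
Line 9: ['spoon'] (min_width=5, slack=6)
Line 10: ['picture'] (min_width=7, slack=4)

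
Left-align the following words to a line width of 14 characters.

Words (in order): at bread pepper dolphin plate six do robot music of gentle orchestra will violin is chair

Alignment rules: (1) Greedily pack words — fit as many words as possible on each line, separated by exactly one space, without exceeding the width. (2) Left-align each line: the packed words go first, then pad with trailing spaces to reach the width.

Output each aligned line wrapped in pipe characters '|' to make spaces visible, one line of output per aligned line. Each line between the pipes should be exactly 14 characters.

Answer: |at bread      |
|pepper dolphin|
|plate six do  |
|robot music of|
|gentle        |
|orchestra will|
|violin is     |
|chair         |

Derivation:
Line 1: ['at', 'bread'] (min_width=8, slack=6)
Line 2: ['pepper', 'dolphin'] (min_width=14, slack=0)
Line 3: ['plate', 'six', 'do'] (min_width=12, slack=2)
Line 4: ['robot', 'music', 'of'] (min_width=14, slack=0)
Line 5: ['gentle'] (min_width=6, slack=8)
Line 6: ['orchestra', 'will'] (min_width=14, slack=0)
Line 7: ['violin', 'is'] (min_width=9, slack=5)
Line 8: ['chair'] (min_width=5, slack=9)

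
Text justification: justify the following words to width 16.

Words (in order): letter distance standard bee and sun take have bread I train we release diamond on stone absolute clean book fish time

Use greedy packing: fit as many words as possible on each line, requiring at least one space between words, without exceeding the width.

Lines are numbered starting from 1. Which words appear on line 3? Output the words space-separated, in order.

Line 1: ['letter', 'distance'] (min_width=15, slack=1)
Line 2: ['standard', 'bee', 'and'] (min_width=16, slack=0)
Line 3: ['sun', 'take', 'have'] (min_width=13, slack=3)
Line 4: ['bread', 'I', 'train', 'we'] (min_width=16, slack=0)
Line 5: ['release', 'diamond'] (min_width=15, slack=1)
Line 6: ['on', 'stone'] (min_width=8, slack=8)
Line 7: ['absolute', 'clean'] (min_width=14, slack=2)
Line 8: ['book', 'fish', 'time'] (min_width=14, slack=2)

Answer: sun take have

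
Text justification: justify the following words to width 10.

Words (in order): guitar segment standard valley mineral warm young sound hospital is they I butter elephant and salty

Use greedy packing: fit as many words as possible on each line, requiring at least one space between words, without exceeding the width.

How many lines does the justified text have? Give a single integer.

Line 1: ['guitar'] (min_width=6, slack=4)
Line 2: ['segment'] (min_width=7, slack=3)
Line 3: ['standard'] (min_width=8, slack=2)
Line 4: ['valley'] (min_width=6, slack=4)
Line 5: ['mineral'] (min_width=7, slack=3)
Line 6: ['warm', 'young'] (min_width=10, slack=0)
Line 7: ['sound'] (min_width=5, slack=5)
Line 8: ['hospital'] (min_width=8, slack=2)
Line 9: ['is', 'they', 'I'] (min_width=9, slack=1)
Line 10: ['butter'] (min_width=6, slack=4)
Line 11: ['elephant'] (min_width=8, slack=2)
Line 12: ['and', 'salty'] (min_width=9, slack=1)
Total lines: 12

Answer: 12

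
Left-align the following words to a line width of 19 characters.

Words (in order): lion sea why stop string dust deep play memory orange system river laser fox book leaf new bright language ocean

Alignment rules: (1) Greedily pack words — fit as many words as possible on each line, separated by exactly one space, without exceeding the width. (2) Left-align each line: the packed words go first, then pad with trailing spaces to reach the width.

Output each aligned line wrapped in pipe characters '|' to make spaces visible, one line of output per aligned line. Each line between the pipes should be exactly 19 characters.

Line 1: ['lion', 'sea', 'why', 'stop'] (min_width=17, slack=2)
Line 2: ['string', 'dust', 'deep'] (min_width=16, slack=3)
Line 3: ['play', 'memory', 'orange'] (min_width=18, slack=1)
Line 4: ['system', 'river', 'laser'] (min_width=18, slack=1)
Line 5: ['fox', 'book', 'leaf', 'new'] (min_width=17, slack=2)
Line 6: ['bright', 'language'] (min_width=15, slack=4)
Line 7: ['ocean'] (min_width=5, slack=14)

Answer: |lion sea why stop  |
|string dust deep   |
|play memory orange |
|system river laser |
|fox book leaf new  |
|bright language    |
|ocean              |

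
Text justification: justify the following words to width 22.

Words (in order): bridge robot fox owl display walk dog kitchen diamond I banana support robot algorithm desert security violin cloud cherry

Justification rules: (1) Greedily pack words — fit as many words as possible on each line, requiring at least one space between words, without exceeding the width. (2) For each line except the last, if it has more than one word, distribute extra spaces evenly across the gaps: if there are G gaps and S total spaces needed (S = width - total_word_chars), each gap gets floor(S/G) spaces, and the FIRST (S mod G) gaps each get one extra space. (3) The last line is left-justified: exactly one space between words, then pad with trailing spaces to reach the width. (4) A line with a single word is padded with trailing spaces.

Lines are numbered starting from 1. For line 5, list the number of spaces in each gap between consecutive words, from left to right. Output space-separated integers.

Line 1: ['bridge', 'robot', 'fox', 'owl'] (min_width=20, slack=2)
Line 2: ['display', 'walk', 'dog'] (min_width=16, slack=6)
Line 3: ['kitchen', 'diamond', 'I'] (min_width=17, slack=5)
Line 4: ['banana', 'support', 'robot'] (min_width=20, slack=2)
Line 5: ['algorithm', 'desert'] (min_width=16, slack=6)
Line 6: ['security', 'violin', 'cloud'] (min_width=21, slack=1)
Line 7: ['cherry'] (min_width=6, slack=16)

Answer: 7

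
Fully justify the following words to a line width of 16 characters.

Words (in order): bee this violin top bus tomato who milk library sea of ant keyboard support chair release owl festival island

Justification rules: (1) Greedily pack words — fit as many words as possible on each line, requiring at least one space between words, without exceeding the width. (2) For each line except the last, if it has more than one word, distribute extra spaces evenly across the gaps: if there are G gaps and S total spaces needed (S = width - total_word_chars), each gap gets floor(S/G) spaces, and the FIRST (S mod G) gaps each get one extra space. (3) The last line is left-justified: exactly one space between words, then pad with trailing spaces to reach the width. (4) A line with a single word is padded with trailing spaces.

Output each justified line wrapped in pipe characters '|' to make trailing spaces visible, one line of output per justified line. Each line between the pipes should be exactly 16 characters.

Line 1: ['bee', 'this', 'violin'] (min_width=15, slack=1)
Line 2: ['top', 'bus', 'tomato'] (min_width=14, slack=2)
Line 3: ['who', 'milk', 'library'] (min_width=16, slack=0)
Line 4: ['sea', 'of', 'ant'] (min_width=10, slack=6)
Line 5: ['keyboard', 'support'] (min_width=16, slack=0)
Line 6: ['chair', 'release'] (min_width=13, slack=3)
Line 7: ['owl', 'festival'] (min_width=12, slack=4)
Line 8: ['island'] (min_width=6, slack=10)

Answer: |bee  this violin|
|top  bus  tomato|
|who milk library|
|sea    of    ant|
|keyboard support|
|chair    release|
|owl     festival|
|island          |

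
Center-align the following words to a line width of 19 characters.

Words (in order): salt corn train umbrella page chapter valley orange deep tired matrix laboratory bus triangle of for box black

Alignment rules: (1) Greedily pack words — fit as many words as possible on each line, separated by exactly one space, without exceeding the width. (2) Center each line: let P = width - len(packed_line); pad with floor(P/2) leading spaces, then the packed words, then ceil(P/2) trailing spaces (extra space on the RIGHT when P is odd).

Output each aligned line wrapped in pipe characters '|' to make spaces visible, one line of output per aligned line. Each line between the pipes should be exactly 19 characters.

Answer: |  salt corn train  |
|   umbrella page   |
|  chapter valley   |
| orange deep tired |
| matrix laboratory |
|bus triangle of for|
|     box black     |

Derivation:
Line 1: ['salt', 'corn', 'train'] (min_width=15, slack=4)
Line 2: ['umbrella', 'page'] (min_width=13, slack=6)
Line 3: ['chapter', 'valley'] (min_width=14, slack=5)
Line 4: ['orange', 'deep', 'tired'] (min_width=17, slack=2)
Line 5: ['matrix', 'laboratory'] (min_width=17, slack=2)
Line 6: ['bus', 'triangle', 'of', 'for'] (min_width=19, slack=0)
Line 7: ['box', 'black'] (min_width=9, slack=10)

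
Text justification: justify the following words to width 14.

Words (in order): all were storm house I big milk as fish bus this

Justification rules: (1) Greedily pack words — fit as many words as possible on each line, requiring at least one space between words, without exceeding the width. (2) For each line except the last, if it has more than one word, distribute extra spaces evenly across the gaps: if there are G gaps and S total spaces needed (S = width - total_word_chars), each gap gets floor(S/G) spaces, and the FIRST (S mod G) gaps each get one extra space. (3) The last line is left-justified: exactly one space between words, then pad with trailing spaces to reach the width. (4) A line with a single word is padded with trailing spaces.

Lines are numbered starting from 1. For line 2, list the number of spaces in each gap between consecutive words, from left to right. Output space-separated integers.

Line 1: ['all', 'were', 'storm'] (min_width=14, slack=0)
Line 2: ['house', 'I', 'big'] (min_width=11, slack=3)
Line 3: ['milk', 'as', 'fish'] (min_width=12, slack=2)
Line 4: ['bus', 'this'] (min_width=8, slack=6)

Answer: 3 2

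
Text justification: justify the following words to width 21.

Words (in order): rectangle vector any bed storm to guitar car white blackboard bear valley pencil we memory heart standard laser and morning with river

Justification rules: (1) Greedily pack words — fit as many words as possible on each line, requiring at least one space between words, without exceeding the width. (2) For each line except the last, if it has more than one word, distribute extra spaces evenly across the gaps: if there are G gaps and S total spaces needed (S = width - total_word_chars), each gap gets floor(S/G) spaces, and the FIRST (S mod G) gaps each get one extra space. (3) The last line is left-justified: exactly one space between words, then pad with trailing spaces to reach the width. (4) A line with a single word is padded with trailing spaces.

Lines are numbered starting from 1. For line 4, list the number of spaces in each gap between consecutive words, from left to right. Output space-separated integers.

Answer: 1 1 1

Derivation:
Line 1: ['rectangle', 'vector', 'any'] (min_width=20, slack=1)
Line 2: ['bed', 'storm', 'to', 'guitar'] (min_width=19, slack=2)
Line 3: ['car', 'white', 'blackboard'] (min_width=20, slack=1)
Line 4: ['bear', 'valley', 'pencil', 'we'] (min_width=21, slack=0)
Line 5: ['memory', 'heart', 'standard'] (min_width=21, slack=0)
Line 6: ['laser', 'and', 'morning'] (min_width=17, slack=4)
Line 7: ['with', 'river'] (min_width=10, slack=11)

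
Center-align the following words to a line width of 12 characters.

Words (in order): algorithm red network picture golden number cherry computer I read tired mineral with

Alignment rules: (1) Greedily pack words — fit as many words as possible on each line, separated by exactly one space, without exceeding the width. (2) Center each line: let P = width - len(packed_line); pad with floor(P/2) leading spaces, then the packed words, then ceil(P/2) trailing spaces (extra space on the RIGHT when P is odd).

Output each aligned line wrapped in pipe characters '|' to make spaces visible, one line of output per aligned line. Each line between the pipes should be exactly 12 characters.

Line 1: ['algorithm'] (min_width=9, slack=3)
Line 2: ['red', 'network'] (min_width=11, slack=1)
Line 3: ['picture'] (min_width=7, slack=5)
Line 4: ['golden'] (min_width=6, slack=6)
Line 5: ['number'] (min_width=6, slack=6)
Line 6: ['cherry'] (min_width=6, slack=6)
Line 7: ['computer', 'I'] (min_width=10, slack=2)
Line 8: ['read', 'tired'] (min_width=10, slack=2)
Line 9: ['mineral', 'with'] (min_width=12, slack=0)

Answer: | algorithm  |
|red network |
|  picture   |
|   golden   |
|   number   |
|   cherry   |
| computer I |
| read tired |
|mineral with|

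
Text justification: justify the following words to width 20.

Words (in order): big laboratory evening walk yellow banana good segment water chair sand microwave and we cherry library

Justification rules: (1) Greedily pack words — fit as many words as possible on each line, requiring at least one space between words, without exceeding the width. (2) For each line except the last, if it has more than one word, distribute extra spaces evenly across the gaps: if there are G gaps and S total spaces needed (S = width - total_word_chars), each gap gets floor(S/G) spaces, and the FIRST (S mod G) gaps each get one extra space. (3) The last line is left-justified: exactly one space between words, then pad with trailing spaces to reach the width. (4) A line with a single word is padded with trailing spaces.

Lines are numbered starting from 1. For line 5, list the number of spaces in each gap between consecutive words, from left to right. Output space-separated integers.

Answer: 3 3

Derivation:
Line 1: ['big', 'laboratory'] (min_width=14, slack=6)
Line 2: ['evening', 'walk', 'yellow'] (min_width=19, slack=1)
Line 3: ['banana', 'good', 'segment'] (min_width=19, slack=1)
Line 4: ['water', 'chair', 'sand'] (min_width=16, slack=4)
Line 5: ['microwave', 'and', 'we'] (min_width=16, slack=4)
Line 6: ['cherry', 'library'] (min_width=14, slack=6)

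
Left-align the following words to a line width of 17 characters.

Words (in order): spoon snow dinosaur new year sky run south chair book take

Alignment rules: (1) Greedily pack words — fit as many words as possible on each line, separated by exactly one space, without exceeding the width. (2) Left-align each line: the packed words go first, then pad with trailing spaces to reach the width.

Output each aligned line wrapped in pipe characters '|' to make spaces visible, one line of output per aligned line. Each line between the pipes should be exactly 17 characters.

Line 1: ['spoon', 'snow'] (min_width=10, slack=7)
Line 2: ['dinosaur', 'new', 'year'] (min_width=17, slack=0)
Line 3: ['sky', 'run', 'south'] (min_width=13, slack=4)
Line 4: ['chair', 'book', 'take'] (min_width=15, slack=2)

Answer: |spoon snow       |
|dinosaur new year|
|sky run south    |
|chair book take  |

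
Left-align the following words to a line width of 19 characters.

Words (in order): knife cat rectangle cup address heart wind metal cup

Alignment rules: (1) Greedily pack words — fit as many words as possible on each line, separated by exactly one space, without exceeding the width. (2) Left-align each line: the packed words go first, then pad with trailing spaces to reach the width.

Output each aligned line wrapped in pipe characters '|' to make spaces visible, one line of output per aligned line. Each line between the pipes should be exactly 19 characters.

Line 1: ['knife', 'cat', 'rectangle'] (min_width=19, slack=0)
Line 2: ['cup', 'address', 'heart'] (min_width=17, slack=2)
Line 3: ['wind', 'metal', 'cup'] (min_width=14, slack=5)

Answer: |knife cat rectangle|
|cup address heart  |
|wind metal cup     |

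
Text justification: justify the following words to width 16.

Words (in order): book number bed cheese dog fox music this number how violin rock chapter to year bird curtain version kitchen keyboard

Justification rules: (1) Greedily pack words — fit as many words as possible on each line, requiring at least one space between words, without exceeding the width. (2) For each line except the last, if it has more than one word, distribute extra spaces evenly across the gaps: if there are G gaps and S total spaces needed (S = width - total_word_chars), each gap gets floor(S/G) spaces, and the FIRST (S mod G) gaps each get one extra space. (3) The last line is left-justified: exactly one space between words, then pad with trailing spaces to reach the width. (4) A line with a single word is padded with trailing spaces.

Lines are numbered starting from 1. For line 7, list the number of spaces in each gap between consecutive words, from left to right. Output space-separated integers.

Line 1: ['book', 'number', 'bed'] (min_width=15, slack=1)
Line 2: ['cheese', 'dog', 'fox'] (min_width=14, slack=2)
Line 3: ['music', 'this'] (min_width=10, slack=6)
Line 4: ['number', 'how'] (min_width=10, slack=6)
Line 5: ['violin', 'rock'] (min_width=11, slack=5)
Line 6: ['chapter', 'to', 'year'] (min_width=15, slack=1)
Line 7: ['bird', 'curtain'] (min_width=12, slack=4)
Line 8: ['version', 'kitchen'] (min_width=15, slack=1)
Line 9: ['keyboard'] (min_width=8, slack=8)

Answer: 5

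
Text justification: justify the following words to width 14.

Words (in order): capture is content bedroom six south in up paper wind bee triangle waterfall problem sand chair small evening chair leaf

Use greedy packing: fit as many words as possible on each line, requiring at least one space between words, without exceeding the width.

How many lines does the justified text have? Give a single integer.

Answer: 11

Derivation:
Line 1: ['capture', 'is'] (min_width=10, slack=4)
Line 2: ['content'] (min_width=7, slack=7)
Line 3: ['bedroom', 'six'] (min_width=11, slack=3)
Line 4: ['south', 'in', 'up'] (min_width=11, slack=3)
Line 5: ['paper', 'wind', 'bee'] (min_width=14, slack=0)
Line 6: ['triangle'] (min_width=8, slack=6)
Line 7: ['waterfall'] (min_width=9, slack=5)
Line 8: ['problem', 'sand'] (min_width=12, slack=2)
Line 9: ['chair', 'small'] (min_width=11, slack=3)
Line 10: ['evening', 'chair'] (min_width=13, slack=1)
Line 11: ['leaf'] (min_width=4, slack=10)
Total lines: 11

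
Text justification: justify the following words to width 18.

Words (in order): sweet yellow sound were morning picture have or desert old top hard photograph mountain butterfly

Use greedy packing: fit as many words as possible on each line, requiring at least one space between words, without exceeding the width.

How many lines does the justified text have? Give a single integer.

Line 1: ['sweet', 'yellow', 'sound'] (min_width=18, slack=0)
Line 2: ['were', 'morning'] (min_width=12, slack=6)
Line 3: ['picture', 'have', 'or'] (min_width=15, slack=3)
Line 4: ['desert', 'old', 'top'] (min_width=14, slack=4)
Line 5: ['hard', 'photograph'] (min_width=15, slack=3)
Line 6: ['mountain', 'butterfly'] (min_width=18, slack=0)
Total lines: 6

Answer: 6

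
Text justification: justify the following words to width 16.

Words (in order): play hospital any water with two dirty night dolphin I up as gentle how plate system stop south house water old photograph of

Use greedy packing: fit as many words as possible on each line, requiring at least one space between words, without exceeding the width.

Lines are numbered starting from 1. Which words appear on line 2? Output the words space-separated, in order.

Line 1: ['play', 'hospital'] (min_width=13, slack=3)
Line 2: ['any', 'water', 'with'] (min_width=14, slack=2)
Line 3: ['two', 'dirty', 'night'] (min_width=15, slack=1)
Line 4: ['dolphin', 'I', 'up', 'as'] (min_width=15, slack=1)
Line 5: ['gentle', 'how', 'plate'] (min_width=16, slack=0)
Line 6: ['system', 'stop'] (min_width=11, slack=5)
Line 7: ['south', 'house'] (min_width=11, slack=5)
Line 8: ['water', 'old'] (min_width=9, slack=7)
Line 9: ['photograph', 'of'] (min_width=13, slack=3)

Answer: any water with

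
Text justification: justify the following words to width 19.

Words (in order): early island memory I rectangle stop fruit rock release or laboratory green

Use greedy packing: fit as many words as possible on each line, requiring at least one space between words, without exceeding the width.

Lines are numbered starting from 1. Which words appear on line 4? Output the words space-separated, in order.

Answer: or laboratory green

Derivation:
Line 1: ['early', 'island', 'memory'] (min_width=19, slack=0)
Line 2: ['I', 'rectangle', 'stop'] (min_width=16, slack=3)
Line 3: ['fruit', 'rock', 'release'] (min_width=18, slack=1)
Line 4: ['or', 'laboratory', 'green'] (min_width=19, slack=0)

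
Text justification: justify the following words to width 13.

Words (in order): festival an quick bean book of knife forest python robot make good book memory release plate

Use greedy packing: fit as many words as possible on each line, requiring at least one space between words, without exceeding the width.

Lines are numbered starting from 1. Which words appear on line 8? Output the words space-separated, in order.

Line 1: ['festival', 'an'] (min_width=11, slack=2)
Line 2: ['quick', 'bean'] (min_width=10, slack=3)
Line 3: ['book', 'of', 'knife'] (min_width=13, slack=0)
Line 4: ['forest', 'python'] (min_width=13, slack=0)
Line 5: ['robot', 'make'] (min_width=10, slack=3)
Line 6: ['good', 'book'] (min_width=9, slack=4)
Line 7: ['memory'] (min_width=6, slack=7)
Line 8: ['release', 'plate'] (min_width=13, slack=0)

Answer: release plate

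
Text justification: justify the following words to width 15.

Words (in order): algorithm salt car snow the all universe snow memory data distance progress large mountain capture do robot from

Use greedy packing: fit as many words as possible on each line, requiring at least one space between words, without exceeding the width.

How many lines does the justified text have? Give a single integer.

Line 1: ['algorithm', 'salt'] (min_width=14, slack=1)
Line 2: ['car', 'snow', 'the'] (min_width=12, slack=3)
Line 3: ['all', 'universe'] (min_width=12, slack=3)
Line 4: ['snow', 'memory'] (min_width=11, slack=4)
Line 5: ['data', 'distance'] (min_width=13, slack=2)
Line 6: ['progress', 'large'] (min_width=14, slack=1)
Line 7: ['mountain'] (min_width=8, slack=7)
Line 8: ['capture', 'do'] (min_width=10, slack=5)
Line 9: ['robot', 'from'] (min_width=10, slack=5)
Total lines: 9

Answer: 9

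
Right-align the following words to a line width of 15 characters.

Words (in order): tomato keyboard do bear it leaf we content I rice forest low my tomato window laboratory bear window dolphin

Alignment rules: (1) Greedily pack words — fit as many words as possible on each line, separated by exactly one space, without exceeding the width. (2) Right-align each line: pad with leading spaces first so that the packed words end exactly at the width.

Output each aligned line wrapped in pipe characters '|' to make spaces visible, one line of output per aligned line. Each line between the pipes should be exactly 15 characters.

Line 1: ['tomato', 'keyboard'] (min_width=15, slack=0)
Line 2: ['do', 'bear', 'it', 'leaf'] (min_width=15, slack=0)
Line 3: ['we', 'content', 'I'] (min_width=12, slack=3)
Line 4: ['rice', 'forest', 'low'] (min_width=15, slack=0)
Line 5: ['my', 'tomato'] (min_width=9, slack=6)
Line 6: ['window'] (min_width=6, slack=9)
Line 7: ['laboratory', 'bear'] (min_width=15, slack=0)
Line 8: ['window', 'dolphin'] (min_width=14, slack=1)

Answer: |tomato keyboard|
|do bear it leaf|
|   we content I|
|rice forest low|
|      my tomato|
|         window|
|laboratory bear|
| window dolphin|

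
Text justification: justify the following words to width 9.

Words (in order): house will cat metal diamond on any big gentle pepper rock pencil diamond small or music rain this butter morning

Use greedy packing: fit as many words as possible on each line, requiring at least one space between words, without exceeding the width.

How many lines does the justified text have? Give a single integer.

Answer: 16

Derivation:
Line 1: ['house'] (min_width=5, slack=4)
Line 2: ['will', 'cat'] (min_width=8, slack=1)
Line 3: ['metal'] (min_width=5, slack=4)
Line 4: ['diamond'] (min_width=7, slack=2)
Line 5: ['on', 'any'] (min_width=6, slack=3)
Line 6: ['big'] (min_width=3, slack=6)
Line 7: ['gentle'] (min_width=6, slack=3)
Line 8: ['pepper'] (min_width=6, slack=3)
Line 9: ['rock'] (min_width=4, slack=5)
Line 10: ['pencil'] (min_width=6, slack=3)
Line 11: ['diamond'] (min_width=7, slack=2)
Line 12: ['small', 'or'] (min_width=8, slack=1)
Line 13: ['music'] (min_width=5, slack=4)
Line 14: ['rain', 'this'] (min_width=9, slack=0)
Line 15: ['butter'] (min_width=6, slack=3)
Line 16: ['morning'] (min_width=7, slack=2)
Total lines: 16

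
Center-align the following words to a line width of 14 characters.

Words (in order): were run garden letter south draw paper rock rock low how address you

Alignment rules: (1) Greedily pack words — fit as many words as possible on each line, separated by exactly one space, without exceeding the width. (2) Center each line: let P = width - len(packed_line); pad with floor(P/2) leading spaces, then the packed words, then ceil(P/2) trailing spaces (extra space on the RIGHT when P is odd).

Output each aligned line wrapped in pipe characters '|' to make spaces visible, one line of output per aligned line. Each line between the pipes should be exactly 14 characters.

Answer: |   were run   |
|garden letter |
|  south draw  |
|  paper rock  |
| rock low how |
| address you  |

Derivation:
Line 1: ['were', 'run'] (min_width=8, slack=6)
Line 2: ['garden', 'letter'] (min_width=13, slack=1)
Line 3: ['south', 'draw'] (min_width=10, slack=4)
Line 4: ['paper', 'rock'] (min_width=10, slack=4)
Line 5: ['rock', 'low', 'how'] (min_width=12, slack=2)
Line 6: ['address', 'you'] (min_width=11, slack=3)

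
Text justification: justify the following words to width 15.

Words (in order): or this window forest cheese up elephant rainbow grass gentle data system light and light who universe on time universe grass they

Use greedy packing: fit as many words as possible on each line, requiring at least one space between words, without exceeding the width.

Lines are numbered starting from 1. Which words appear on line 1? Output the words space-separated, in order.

Answer: or this window

Derivation:
Line 1: ['or', 'this', 'window'] (min_width=14, slack=1)
Line 2: ['forest', 'cheese'] (min_width=13, slack=2)
Line 3: ['up', 'elephant'] (min_width=11, slack=4)
Line 4: ['rainbow', 'grass'] (min_width=13, slack=2)
Line 5: ['gentle', 'data'] (min_width=11, slack=4)
Line 6: ['system', 'light'] (min_width=12, slack=3)
Line 7: ['and', 'light', 'who'] (min_width=13, slack=2)
Line 8: ['universe', 'on'] (min_width=11, slack=4)
Line 9: ['time', 'universe'] (min_width=13, slack=2)
Line 10: ['grass', 'they'] (min_width=10, slack=5)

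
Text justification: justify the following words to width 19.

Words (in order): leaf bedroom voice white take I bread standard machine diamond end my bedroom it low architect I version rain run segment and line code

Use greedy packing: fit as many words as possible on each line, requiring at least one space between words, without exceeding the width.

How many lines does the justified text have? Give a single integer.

Line 1: ['leaf', 'bedroom', 'voice'] (min_width=18, slack=1)
Line 2: ['white', 'take', 'I', 'bread'] (min_width=18, slack=1)
Line 3: ['standard', 'machine'] (min_width=16, slack=3)
Line 4: ['diamond', 'end', 'my'] (min_width=14, slack=5)
Line 5: ['bedroom', 'it', 'low'] (min_width=14, slack=5)
Line 6: ['architect', 'I', 'version'] (min_width=19, slack=0)
Line 7: ['rain', 'run', 'segment'] (min_width=16, slack=3)
Line 8: ['and', 'line', 'code'] (min_width=13, slack=6)
Total lines: 8

Answer: 8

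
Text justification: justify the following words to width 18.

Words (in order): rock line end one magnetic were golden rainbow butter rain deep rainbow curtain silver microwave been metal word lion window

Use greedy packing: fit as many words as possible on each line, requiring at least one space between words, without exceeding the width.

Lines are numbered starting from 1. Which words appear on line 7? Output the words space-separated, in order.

Answer: been metal word

Derivation:
Line 1: ['rock', 'line', 'end', 'one'] (min_width=17, slack=1)
Line 2: ['magnetic', 'were'] (min_width=13, slack=5)
Line 3: ['golden', 'rainbow'] (min_width=14, slack=4)
Line 4: ['butter', 'rain', 'deep'] (min_width=16, slack=2)
Line 5: ['rainbow', 'curtain'] (min_width=15, slack=3)
Line 6: ['silver', 'microwave'] (min_width=16, slack=2)
Line 7: ['been', 'metal', 'word'] (min_width=15, slack=3)
Line 8: ['lion', 'window'] (min_width=11, slack=7)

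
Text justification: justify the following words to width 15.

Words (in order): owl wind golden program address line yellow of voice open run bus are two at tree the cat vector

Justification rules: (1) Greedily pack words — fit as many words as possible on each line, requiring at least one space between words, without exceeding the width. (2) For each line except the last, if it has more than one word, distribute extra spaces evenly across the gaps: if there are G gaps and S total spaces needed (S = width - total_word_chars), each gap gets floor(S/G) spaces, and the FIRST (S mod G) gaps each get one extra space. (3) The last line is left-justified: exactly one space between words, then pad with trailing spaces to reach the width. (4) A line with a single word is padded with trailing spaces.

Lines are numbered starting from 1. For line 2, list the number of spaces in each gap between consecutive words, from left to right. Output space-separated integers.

Answer: 1

Derivation:
Line 1: ['owl', 'wind', 'golden'] (min_width=15, slack=0)
Line 2: ['program', 'address'] (min_width=15, slack=0)
Line 3: ['line', 'yellow', 'of'] (min_width=14, slack=1)
Line 4: ['voice', 'open', 'run'] (min_width=14, slack=1)
Line 5: ['bus', 'are', 'two', 'at'] (min_width=14, slack=1)
Line 6: ['tree', 'the', 'cat'] (min_width=12, slack=3)
Line 7: ['vector'] (min_width=6, slack=9)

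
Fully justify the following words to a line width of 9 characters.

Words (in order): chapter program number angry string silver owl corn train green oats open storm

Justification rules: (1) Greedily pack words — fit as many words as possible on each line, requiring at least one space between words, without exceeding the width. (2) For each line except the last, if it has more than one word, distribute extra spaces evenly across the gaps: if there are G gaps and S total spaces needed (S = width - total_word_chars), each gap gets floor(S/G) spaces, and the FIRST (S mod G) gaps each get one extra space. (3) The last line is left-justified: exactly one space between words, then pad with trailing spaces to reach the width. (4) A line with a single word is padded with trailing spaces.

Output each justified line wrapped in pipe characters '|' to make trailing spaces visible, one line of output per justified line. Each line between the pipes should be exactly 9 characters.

Line 1: ['chapter'] (min_width=7, slack=2)
Line 2: ['program'] (min_width=7, slack=2)
Line 3: ['number'] (min_width=6, slack=3)
Line 4: ['angry'] (min_width=5, slack=4)
Line 5: ['string'] (min_width=6, slack=3)
Line 6: ['silver'] (min_width=6, slack=3)
Line 7: ['owl', 'corn'] (min_width=8, slack=1)
Line 8: ['train'] (min_width=5, slack=4)
Line 9: ['green'] (min_width=5, slack=4)
Line 10: ['oats', 'open'] (min_width=9, slack=0)
Line 11: ['storm'] (min_width=5, slack=4)

Answer: |chapter  |
|program  |
|number   |
|angry    |
|string   |
|silver   |
|owl  corn|
|train    |
|green    |
|oats open|
|storm    |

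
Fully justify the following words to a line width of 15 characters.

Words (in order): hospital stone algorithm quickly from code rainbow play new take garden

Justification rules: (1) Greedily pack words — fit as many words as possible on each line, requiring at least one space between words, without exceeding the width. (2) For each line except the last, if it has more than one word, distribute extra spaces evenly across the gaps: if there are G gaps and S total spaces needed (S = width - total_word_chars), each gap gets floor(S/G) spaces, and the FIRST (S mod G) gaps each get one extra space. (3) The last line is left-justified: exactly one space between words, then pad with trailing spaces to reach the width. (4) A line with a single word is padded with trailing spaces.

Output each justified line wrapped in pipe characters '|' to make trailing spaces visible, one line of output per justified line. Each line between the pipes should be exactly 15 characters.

Line 1: ['hospital', 'stone'] (min_width=14, slack=1)
Line 2: ['algorithm'] (min_width=9, slack=6)
Line 3: ['quickly', 'from'] (min_width=12, slack=3)
Line 4: ['code', 'rainbow'] (min_width=12, slack=3)
Line 5: ['play', 'new', 'take'] (min_width=13, slack=2)
Line 6: ['garden'] (min_width=6, slack=9)

Answer: |hospital  stone|
|algorithm      |
|quickly    from|
|code    rainbow|
|play  new  take|
|garden         |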